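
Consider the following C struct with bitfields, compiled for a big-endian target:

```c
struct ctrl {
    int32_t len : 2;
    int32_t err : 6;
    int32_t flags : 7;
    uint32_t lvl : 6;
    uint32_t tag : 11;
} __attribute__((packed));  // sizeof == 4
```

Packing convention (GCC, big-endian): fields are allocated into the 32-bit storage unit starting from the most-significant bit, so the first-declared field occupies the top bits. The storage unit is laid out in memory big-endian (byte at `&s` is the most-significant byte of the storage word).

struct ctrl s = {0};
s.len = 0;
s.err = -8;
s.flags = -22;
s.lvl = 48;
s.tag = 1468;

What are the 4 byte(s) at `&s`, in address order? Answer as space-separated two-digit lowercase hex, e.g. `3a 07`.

38 d5 85 bc

len:2 = 0 → 0x0 << 30 → word 0x00000000
err:6 = -8 → 0x38 << 24 → word 0x38000000
flags:7 = -22 → 0x6a << 17 → word 0x38d40000
lvl:6 = 48 → 0x30 << 11 → word 0x38d58000
tag:11 = 1468 → 0x5bc << 0 → word 0x38d585bc
word = 0x38d585bc → big-endian bytes:
  [0]=0x38  [1]=0xd5  [2]=0x85  [3]=0xbc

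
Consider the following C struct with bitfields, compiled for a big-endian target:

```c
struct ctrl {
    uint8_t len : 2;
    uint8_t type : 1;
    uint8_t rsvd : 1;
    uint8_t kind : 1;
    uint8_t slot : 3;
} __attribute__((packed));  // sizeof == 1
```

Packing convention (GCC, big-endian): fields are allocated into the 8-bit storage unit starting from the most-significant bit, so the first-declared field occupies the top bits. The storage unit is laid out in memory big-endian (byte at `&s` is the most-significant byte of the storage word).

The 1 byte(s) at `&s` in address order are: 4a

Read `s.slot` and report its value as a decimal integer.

[0]=0x4a (big-endian) → word 0x4a
len:2 @ bit 6 → (0x4a>>6)&0x3 = 0x1
type:1 @ bit 5 → (0x4a>>5)&0x1 = 0x0
rsvd:1 @ bit 4 → (0x4a>>4)&0x1 = 0x0
kind:1 @ bit 3 → (0x4a>>3)&0x1 = 0x1
slot:3 @ bit 0 → (0x4a>>0)&0x7 = 0x2  ←

2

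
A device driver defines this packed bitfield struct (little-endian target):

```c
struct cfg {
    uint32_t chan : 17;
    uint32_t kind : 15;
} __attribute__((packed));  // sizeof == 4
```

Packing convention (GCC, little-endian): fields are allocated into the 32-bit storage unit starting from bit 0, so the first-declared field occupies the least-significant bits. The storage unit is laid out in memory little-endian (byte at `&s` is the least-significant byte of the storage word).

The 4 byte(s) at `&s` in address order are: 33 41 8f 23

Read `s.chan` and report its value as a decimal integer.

[0]=0x33 [1]=0x41 [2]=0x8f [3]=0x23 (little-endian) → word 0x238f4133
chan [0+:17] = (word>>0) & 0x1ffff = 82227  ←
kind [17+:15] = (word>>17) & 0x7fff = 4551

82227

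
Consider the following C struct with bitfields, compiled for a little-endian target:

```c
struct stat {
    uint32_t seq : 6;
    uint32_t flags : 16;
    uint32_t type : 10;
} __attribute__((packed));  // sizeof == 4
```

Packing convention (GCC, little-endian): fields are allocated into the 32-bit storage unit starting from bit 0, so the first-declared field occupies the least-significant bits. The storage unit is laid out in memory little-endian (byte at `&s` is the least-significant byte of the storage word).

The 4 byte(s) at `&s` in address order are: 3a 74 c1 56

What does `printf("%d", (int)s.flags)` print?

1488

[0]=0x3a [1]=0x74 [2]=0xc1 [3]=0x56 (little-endian) → word 0x56c1743a
seq:6 @ bit 0 → (0x56c1743a>>0)&0x3f = 0x3a
flags:16 @ bit 6 → (0x56c1743a>>6)&0xffff = 0x5d0  ←
type:10 @ bit 22 → (0x56c1743a>>22)&0x3ff = 0x15b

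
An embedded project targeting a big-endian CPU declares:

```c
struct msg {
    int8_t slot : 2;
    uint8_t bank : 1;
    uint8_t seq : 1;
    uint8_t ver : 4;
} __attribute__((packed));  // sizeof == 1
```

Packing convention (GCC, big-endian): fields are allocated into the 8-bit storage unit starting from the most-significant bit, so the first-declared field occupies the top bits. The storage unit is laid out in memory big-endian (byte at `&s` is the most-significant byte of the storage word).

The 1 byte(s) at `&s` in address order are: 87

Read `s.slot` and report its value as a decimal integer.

[0]=0x87 (big-endian) → word 0x87
slot [6+:2] = (word>>6) & 0x3 = 2  ←
bank [5+:1] = (word>>5) & 0x1 = 0
seq [4+:1] = (word>>4) & 0x1 = 0
ver [0+:4] = (word>>0) & 0xf = 7
slot signed 2b, MSB=1: 2 - 4 = -2

-2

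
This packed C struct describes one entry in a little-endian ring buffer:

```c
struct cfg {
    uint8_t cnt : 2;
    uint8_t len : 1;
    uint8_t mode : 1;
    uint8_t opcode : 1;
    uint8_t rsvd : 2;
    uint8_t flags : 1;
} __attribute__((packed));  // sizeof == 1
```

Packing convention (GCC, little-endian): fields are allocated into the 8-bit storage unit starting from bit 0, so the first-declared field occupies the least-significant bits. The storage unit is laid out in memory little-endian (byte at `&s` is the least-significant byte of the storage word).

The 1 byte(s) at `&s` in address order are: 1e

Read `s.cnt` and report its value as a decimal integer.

[0]=0x1e (little-endian) → word 0x1e
cnt:2 @ bit 0 → (0x1e>>0)&0x3 = 0x2  ←
len:1 @ bit 2 → (0x1e>>2)&0x1 = 0x1
mode:1 @ bit 3 → (0x1e>>3)&0x1 = 0x1
opcode:1 @ bit 4 → (0x1e>>4)&0x1 = 0x1
rsvd:2 @ bit 5 → (0x1e>>5)&0x3 = 0x0
flags:1 @ bit 7 → (0x1e>>7)&0x1 = 0x0

2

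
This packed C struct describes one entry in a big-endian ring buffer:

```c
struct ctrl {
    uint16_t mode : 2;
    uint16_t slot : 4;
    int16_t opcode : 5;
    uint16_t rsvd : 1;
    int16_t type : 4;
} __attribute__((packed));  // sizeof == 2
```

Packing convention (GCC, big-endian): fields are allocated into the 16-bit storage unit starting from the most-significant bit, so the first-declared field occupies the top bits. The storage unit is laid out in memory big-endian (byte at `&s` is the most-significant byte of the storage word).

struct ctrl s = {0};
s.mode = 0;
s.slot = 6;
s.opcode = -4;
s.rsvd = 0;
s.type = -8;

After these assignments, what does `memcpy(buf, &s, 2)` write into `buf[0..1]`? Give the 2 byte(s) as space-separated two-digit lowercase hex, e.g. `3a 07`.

mode:2 = 0 → 0x0 << 14 → word 0x0000
slot:4 = 6 → 0x6 << 10 → word 0x1800
opcode:5 = -4 → 0x1c << 5 → word 0x1b80
rsvd:1 = 0 → 0x0 << 4 → word 0x1b80
type:4 = -8 → 0x8 << 0 → word 0x1b88
word = 0x1b88 → big-endian bytes:
  [0]=0x1b  [1]=0x88

1b 88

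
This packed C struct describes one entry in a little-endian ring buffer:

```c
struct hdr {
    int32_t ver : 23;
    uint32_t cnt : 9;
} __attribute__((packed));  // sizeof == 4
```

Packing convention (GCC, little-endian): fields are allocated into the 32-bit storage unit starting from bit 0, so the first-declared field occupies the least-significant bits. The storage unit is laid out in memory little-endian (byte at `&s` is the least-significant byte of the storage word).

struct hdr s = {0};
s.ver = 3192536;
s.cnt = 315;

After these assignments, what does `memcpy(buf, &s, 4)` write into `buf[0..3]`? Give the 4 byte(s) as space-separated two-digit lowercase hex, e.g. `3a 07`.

ver (23b) val=3192536 bits=0x30b6d8 at bit 0: 0x0030b6d8
cnt (9b) val=315 bits=0x13b at bit 23: 0x9db0b6d8
word = 0x9db0b6d8 → little-endian bytes:
  [0]=0xd8  [1]=0xb6  [2]=0xb0  [3]=0x9d

d8 b6 b0 9d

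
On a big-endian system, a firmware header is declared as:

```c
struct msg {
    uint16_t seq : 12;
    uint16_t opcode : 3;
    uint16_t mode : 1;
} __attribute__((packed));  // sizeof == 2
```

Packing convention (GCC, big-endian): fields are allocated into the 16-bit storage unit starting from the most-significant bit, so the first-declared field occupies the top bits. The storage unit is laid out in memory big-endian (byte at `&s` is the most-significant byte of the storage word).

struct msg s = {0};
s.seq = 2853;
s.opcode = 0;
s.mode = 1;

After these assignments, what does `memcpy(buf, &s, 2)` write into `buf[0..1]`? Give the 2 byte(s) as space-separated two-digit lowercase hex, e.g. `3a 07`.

b2 51

seq:12 = 2853 → 0xb25 << 4 → word 0xb250
opcode:3 = 0 → 0x0 << 1 → word 0xb250
mode:1 = 1 → 0x1 << 0 → word 0xb251
word = 0xb251 → big-endian bytes:
  [0]=0xb2  [1]=0x51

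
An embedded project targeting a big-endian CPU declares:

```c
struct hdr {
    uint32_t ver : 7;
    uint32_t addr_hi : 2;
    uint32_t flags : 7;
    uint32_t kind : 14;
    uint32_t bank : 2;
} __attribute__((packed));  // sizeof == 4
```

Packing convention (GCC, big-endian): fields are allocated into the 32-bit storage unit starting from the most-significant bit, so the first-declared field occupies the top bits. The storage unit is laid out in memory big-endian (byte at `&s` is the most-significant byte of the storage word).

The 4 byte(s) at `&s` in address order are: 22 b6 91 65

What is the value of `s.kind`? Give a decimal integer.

9305

[0]=0x22 [1]=0xb6 [2]=0x91 [3]=0x65 (big-endian) → word 0x22b69165
ver:7 @ bit 25 → (0x22b69165>>25)&0x7f = 0x11
addr_hi:2 @ bit 23 → (0x22b69165>>23)&0x3 = 0x1
flags:7 @ bit 16 → (0x22b69165>>16)&0x7f = 0x36
kind:14 @ bit 2 → (0x22b69165>>2)&0x3fff = 0x2459  ←
bank:2 @ bit 0 → (0x22b69165>>0)&0x3 = 0x1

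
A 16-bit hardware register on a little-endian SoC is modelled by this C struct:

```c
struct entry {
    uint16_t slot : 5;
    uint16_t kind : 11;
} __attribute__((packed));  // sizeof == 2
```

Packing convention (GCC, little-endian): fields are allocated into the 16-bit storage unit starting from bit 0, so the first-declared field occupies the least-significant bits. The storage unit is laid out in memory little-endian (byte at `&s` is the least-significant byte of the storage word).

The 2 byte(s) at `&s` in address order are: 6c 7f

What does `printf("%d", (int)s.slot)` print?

[0]=0x6c [1]=0x7f (little-endian) → word 0x7f6c
slot:5 @ bit 0 → (0x7f6c>>0)&0x1f = 0xc  ←
kind:11 @ bit 5 → (0x7f6c>>5)&0x7ff = 0x3fb

12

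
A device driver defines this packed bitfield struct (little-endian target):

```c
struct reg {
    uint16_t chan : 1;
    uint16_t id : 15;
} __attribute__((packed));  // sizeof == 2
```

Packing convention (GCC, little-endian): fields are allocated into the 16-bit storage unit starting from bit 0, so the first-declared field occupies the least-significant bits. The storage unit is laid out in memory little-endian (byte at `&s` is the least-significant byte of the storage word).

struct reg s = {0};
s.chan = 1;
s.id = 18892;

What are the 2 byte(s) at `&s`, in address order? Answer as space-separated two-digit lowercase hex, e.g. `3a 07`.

99 93

chan:1 = 1 → 0x1 << 0 → word 0x0001
id:15 = 18892 → 0x49cc << 1 → word 0x9399
word = 0x9399 → little-endian bytes:
  [0]=0x99  [1]=0x93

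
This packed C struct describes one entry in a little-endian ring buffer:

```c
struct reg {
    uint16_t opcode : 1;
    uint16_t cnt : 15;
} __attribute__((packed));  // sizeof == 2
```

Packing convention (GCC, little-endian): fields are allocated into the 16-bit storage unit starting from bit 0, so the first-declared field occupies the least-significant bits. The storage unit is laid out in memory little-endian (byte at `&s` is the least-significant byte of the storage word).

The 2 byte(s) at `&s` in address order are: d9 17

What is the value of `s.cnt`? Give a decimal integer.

[0]=0xd9 [1]=0x17 (little-endian) → word 0x17d9
opcode:1 @ bit 0 → (0x17d9>>0)&0x1 = 0x1
cnt:15 @ bit 1 → (0x17d9>>1)&0x7fff = 0xbec  ←

3052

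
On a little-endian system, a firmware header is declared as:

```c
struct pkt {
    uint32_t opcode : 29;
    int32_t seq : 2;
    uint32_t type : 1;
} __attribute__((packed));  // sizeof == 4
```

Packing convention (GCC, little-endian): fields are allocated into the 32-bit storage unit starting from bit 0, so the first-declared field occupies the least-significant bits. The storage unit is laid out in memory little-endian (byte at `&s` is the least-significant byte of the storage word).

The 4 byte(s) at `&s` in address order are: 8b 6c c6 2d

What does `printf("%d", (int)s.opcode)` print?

[0]=0x8b [1]=0x6c [2]=0xc6 [3]=0x2d (little-endian) → word 0x2dc66c8b
opcode:29 @ bit 0 → (0x2dc66c8b>>0)&0x1fffffff = 0xdc66c8b  ←
seq:2 @ bit 29 → (0x2dc66c8b>>29)&0x3 = 0x1
type:1 @ bit 31 → (0x2dc66c8b>>31)&0x1 = 0x0

231107723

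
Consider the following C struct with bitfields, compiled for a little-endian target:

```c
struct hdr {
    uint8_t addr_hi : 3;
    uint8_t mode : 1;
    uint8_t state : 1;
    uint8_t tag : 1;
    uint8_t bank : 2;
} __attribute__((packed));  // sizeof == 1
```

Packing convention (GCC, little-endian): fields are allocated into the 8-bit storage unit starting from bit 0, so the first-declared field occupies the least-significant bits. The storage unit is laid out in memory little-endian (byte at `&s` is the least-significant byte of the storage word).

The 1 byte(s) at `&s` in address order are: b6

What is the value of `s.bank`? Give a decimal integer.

[0]=0xb6 (little-endian) → word 0xb6
addr_hi [0+:3] = (word>>0) & 0x7 = 6
mode [3+:1] = (word>>3) & 0x1 = 0
state [4+:1] = (word>>4) & 0x1 = 1
tag [5+:1] = (word>>5) & 0x1 = 1
bank [6+:2] = (word>>6) & 0x3 = 2  ←

2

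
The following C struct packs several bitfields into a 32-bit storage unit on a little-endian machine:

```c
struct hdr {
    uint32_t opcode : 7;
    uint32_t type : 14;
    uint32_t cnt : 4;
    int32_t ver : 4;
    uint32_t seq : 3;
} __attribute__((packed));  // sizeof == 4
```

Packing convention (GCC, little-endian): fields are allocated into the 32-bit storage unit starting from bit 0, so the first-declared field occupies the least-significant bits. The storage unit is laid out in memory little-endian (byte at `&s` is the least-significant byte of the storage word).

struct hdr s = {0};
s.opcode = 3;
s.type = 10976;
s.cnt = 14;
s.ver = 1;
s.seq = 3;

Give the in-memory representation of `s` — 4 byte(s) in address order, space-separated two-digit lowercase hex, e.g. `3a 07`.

03 70 d5 63

[0+:7] opcode=3 & 0x7f = 0x3; word=0x00000003
[7+:14] type=10976 & 0x3fff = 0x2ae0; word=0x00157003
[21+:4] cnt=14 & 0xf = 0xe; word=0x01d57003
[25+:4] ver=1 & 0xf = 0x1; word=0x03d57003
[29+:3] seq=3 & 0x7 = 0x3; word=0x63d57003
word = 0x63d57003 → little-endian bytes:
  [0]=0x03  [1]=0x70  [2]=0xd5  [3]=0x63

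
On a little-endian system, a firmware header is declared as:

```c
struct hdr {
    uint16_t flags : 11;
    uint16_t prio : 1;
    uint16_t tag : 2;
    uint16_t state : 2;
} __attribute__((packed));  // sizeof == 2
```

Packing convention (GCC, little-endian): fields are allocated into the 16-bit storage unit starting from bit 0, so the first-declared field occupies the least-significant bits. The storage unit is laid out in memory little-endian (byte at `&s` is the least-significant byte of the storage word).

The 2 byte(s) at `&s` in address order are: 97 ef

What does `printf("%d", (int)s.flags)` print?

[0]=0x97 [1]=0xef (little-endian) → word 0xef97
flags:11 @ bit 0 → (0xef97>>0)&0x7ff = 0x797  ←
prio:1 @ bit 11 → (0xef97>>11)&0x1 = 0x1
tag:2 @ bit 12 → (0xef97>>12)&0x3 = 0x2
state:2 @ bit 14 → (0xef97>>14)&0x3 = 0x3

1943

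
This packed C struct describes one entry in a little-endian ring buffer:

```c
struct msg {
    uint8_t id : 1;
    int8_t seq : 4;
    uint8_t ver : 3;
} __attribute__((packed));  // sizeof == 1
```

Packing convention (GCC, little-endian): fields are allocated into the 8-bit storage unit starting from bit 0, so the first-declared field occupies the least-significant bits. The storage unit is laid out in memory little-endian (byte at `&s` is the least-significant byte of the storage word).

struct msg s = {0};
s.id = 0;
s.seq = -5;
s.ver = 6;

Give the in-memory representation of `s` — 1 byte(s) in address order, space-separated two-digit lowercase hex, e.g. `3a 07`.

d6

id:1 = 0 → 0x0 << 0 → word 0x00
seq:4 = -5 → 0xb << 1 → word 0x16
ver:3 = 6 → 0x6 << 5 → word 0xd6
word = 0xd6 → little-endian bytes:
  [0]=0xd6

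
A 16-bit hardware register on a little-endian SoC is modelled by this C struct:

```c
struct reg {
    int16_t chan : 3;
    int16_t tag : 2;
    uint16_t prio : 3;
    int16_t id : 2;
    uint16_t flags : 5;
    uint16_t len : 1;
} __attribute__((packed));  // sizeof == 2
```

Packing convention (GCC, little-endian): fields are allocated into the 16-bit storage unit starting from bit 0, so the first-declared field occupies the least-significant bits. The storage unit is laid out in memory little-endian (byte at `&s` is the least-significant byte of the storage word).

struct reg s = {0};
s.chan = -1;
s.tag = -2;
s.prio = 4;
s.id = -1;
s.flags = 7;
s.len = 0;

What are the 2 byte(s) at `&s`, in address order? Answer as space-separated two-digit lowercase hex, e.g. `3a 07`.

97 1f

chan (3b) val=-1 bits=0x7 at bit 0: 0x0007
tag (2b) val=-2 bits=0x2 at bit 3: 0x0017
prio (3b) val=4 bits=0x4 at bit 5: 0x0097
id (2b) val=-1 bits=0x3 at bit 8: 0x0397
flags (5b) val=7 bits=0x7 at bit 10: 0x1f97
len (1b) val=0 bits=0x0 at bit 15: 0x1f97
word = 0x1f97 → little-endian bytes:
  [0]=0x97  [1]=0x1f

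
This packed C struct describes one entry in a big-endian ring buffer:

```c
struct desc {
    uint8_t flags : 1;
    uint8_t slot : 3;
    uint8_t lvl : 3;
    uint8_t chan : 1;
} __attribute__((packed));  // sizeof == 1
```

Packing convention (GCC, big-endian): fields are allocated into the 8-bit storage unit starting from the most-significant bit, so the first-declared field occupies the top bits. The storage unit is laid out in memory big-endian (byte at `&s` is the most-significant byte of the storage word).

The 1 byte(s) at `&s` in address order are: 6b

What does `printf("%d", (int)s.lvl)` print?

5

[0]=0x6b (big-endian) → word 0x6b
flags [7+:1] = (word>>7) & 0x1 = 0
slot [4+:3] = (word>>4) & 0x7 = 6
lvl [1+:3] = (word>>1) & 0x7 = 5  ←
chan [0+:1] = (word>>0) & 0x1 = 1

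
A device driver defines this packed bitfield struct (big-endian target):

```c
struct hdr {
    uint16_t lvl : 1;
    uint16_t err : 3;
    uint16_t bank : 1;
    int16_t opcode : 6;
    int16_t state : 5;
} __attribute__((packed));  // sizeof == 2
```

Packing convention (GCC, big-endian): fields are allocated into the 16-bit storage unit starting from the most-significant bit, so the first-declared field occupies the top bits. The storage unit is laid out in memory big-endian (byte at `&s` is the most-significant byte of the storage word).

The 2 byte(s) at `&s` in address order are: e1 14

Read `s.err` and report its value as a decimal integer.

[0]=0xe1 [1]=0x14 (big-endian) → word 0xe114
lvl:1 @ bit 15 → (0xe114>>15)&0x1 = 0x1
err:3 @ bit 12 → (0xe114>>12)&0x7 = 0x6  ←
bank:1 @ bit 11 → (0xe114>>11)&0x1 = 0x0
opcode:6 @ bit 5 → (0xe114>>5)&0x3f = 0x8
state:5 @ bit 0 → (0xe114>>0)&0x1f = 0x14

6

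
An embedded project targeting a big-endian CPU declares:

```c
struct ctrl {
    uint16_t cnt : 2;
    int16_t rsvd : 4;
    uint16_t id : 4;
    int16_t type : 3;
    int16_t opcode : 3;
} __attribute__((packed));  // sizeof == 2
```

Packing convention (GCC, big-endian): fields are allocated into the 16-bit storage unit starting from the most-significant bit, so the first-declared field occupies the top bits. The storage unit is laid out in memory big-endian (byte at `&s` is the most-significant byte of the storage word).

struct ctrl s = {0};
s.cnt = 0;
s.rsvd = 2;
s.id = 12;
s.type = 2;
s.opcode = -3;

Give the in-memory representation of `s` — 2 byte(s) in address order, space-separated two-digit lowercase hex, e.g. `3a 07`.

cnt (2b) val=0 bits=0x0 at bit 14: 0x0000
rsvd (4b) val=2 bits=0x2 at bit 10: 0x0800
id (4b) val=12 bits=0xc at bit 6: 0x0b00
type (3b) val=2 bits=0x2 at bit 3: 0x0b10
opcode (3b) val=-3 bits=0x5 at bit 0: 0x0b15
word = 0x0b15 → big-endian bytes:
  [0]=0x0b  [1]=0x15

0b 15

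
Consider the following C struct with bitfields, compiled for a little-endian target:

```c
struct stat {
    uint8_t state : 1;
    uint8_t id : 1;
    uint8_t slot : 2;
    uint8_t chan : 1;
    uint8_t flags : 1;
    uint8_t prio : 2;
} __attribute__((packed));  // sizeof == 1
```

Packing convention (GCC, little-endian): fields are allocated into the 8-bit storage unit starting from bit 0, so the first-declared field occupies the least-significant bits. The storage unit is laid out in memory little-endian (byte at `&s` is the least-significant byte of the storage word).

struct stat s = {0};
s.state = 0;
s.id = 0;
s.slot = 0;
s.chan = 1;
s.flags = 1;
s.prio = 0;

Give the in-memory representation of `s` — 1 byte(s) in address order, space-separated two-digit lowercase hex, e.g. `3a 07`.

[0+:1] state=0 & 0x1 = 0x0; word=0x00
[1+:1] id=0 & 0x1 = 0x0; word=0x00
[2+:2] slot=0 & 0x3 = 0x0; word=0x00
[4+:1] chan=1 & 0x1 = 0x1; word=0x10
[5+:1] flags=1 & 0x1 = 0x1; word=0x30
[6+:2] prio=0 & 0x3 = 0x0; word=0x30
word = 0x30 → little-endian bytes:
  [0]=0x30

30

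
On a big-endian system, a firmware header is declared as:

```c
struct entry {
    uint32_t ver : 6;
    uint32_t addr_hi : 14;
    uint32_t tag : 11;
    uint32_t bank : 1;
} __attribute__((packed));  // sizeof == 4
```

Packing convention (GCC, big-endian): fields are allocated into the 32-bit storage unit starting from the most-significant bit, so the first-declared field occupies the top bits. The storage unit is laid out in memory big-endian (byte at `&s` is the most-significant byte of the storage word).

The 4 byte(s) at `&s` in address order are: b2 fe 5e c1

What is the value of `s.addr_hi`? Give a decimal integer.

[0]=0xb2 [1]=0xfe [2]=0x5e [3]=0xc1 (big-endian) → word 0xb2fe5ec1
ver [26+:6] = (word>>26) & 0x3f = 44
addr_hi [12+:14] = (word>>12) & 0x3fff = 12261  ←
tag [1+:11] = (word>>1) & 0x7ff = 1888
bank [0+:1] = (word>>0) & 0x1 = 1

12261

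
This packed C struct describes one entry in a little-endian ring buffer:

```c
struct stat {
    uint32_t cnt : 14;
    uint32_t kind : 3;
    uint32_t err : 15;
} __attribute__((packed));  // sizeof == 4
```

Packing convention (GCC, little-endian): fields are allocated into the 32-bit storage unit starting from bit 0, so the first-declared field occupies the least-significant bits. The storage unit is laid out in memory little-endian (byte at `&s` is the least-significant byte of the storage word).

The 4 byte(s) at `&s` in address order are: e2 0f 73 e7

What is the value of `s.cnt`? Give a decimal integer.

[0]=0xe2 [1]=0x0f [2]=0x73 [3]=0xe7 (little-endian) → word 0xe7730fe2
cnt:14 @ bit 0 → (0xe7730fe2>>0)&0x3fff = 0xfe2  ←
kind:3 @ bit 14 → (0xe7730fe2>>14)&0x7 = 0x4
err:15 @ bit 17 → (0xe7730fe2>>17)&0x7fff = 0x73b9

4066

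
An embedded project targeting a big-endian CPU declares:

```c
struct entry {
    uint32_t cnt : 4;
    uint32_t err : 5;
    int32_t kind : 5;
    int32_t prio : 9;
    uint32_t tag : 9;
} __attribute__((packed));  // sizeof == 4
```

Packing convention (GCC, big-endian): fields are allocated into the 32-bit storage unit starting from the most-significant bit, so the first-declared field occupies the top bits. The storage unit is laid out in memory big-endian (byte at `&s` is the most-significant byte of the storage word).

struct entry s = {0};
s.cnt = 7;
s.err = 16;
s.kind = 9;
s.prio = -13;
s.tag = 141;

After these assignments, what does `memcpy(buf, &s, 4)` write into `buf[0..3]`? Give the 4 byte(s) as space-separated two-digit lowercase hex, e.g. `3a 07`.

cnt:4 = 7 → 0x7 << 28 → word 0x70000000
err:5 = 16 → 0x10 << 23 → word 0x78000000
kind:5 = 9 → 0x9 << 18 → word 0x78240000
prio:9 = -13 → 0x1f3 << 9 → word 0x7827e600
tag:9 = 141 → 0x8d << 0 → word 0x7827e68d
word = 0x7827e68d → big-endian bytes:
  [0]=0x78  [1]=0x27  [2]=0xe6  [3]=0x8d

78 27 e6 8d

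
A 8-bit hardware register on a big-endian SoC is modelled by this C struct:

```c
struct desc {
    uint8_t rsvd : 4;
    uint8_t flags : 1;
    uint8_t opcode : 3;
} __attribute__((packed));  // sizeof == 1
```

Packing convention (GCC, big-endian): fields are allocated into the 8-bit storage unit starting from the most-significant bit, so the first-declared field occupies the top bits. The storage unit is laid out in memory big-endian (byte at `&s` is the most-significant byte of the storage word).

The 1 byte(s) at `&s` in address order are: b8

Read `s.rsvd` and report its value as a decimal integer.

[0]=0xb8 (big-endian) → word 0xb8
rsvd [4+:4] = (word>>4) & 0xf = 11  ←
flags [3+:1] = (word>>3) & 0x1 = 1
opcode [0+:3] = (word>>0) & 0x7 = 0

11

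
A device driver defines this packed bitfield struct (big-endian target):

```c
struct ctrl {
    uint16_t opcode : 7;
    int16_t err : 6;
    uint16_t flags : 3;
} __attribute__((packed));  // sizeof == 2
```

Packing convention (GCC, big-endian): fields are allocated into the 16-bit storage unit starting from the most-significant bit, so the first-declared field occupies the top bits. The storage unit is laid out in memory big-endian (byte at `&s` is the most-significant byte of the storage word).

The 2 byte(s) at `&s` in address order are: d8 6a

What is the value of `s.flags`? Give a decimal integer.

[0]=0xd8 [1]=0x6a (big-endian) → word 0xd86a
opcode:7 @ bit 9 → (0xd86a>>9)&0x7f = 0x6c
err:6 @ bit 3 → (0xd86a>>3)&0x3f = 0xd
flags:3 @ bit 0 → (0xd86a>>0)&0x7 = 0x2  ←

2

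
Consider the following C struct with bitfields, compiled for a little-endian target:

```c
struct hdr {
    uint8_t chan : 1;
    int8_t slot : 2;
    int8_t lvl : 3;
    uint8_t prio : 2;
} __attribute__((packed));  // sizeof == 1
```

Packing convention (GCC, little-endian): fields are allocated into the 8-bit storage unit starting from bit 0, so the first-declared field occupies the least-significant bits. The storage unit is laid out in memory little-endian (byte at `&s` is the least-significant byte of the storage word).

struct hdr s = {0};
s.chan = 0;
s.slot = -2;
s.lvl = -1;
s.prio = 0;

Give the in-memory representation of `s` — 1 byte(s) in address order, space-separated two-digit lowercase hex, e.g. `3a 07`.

3c

chan (1b) val=0 bits=0x0 at bit 0: 0x00
slot (2b) val=-2 bits=0x2 at bit 1: 0x04
lvl (3b) val=-1 bits=0x7 at bit 3: 0x3c
prio (2b) val=0 bits=0x0 at bit 6: 0x3c
word = 0x3c → little-endian bytes:
  [0]=0x3c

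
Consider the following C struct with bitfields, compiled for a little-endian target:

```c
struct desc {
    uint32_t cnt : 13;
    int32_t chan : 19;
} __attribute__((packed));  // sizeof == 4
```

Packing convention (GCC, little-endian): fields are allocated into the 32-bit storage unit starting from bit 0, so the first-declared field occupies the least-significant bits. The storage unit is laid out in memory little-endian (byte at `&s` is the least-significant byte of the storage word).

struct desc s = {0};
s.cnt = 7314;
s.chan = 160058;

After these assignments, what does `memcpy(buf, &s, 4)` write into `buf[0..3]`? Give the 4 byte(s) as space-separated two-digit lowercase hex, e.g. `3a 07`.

cnt:13 = 7314 → 0x1c92 << 0 → word 0x00001c92
chan:19 = 160058 → 0x2713a << 13 → word 0x4e275c92
word = 0x4e275c92 → little-endian bytes:
  [0]=0x92  [1]=0x5c  [2]=0x27  [3]=0x4e

92 5c 27 4e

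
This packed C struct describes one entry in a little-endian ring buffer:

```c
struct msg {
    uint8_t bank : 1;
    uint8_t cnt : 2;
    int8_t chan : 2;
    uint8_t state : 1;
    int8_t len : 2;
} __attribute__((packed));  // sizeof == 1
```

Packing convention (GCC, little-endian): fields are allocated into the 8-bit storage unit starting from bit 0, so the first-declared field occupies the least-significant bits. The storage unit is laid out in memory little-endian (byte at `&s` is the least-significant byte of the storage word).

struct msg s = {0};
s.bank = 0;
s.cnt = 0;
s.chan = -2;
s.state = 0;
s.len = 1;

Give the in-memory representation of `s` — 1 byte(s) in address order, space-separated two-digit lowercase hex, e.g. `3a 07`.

50

[0+:1] bank=0 & 0x1 = 0x0; word=0x00
[1+:2] cnt=0 & 0x3 = 0x0; word=0x00
[3+:2] chan=-2 & 0x3 = 0x2; word=0x10
[5+:1] state=0 & 0x1 = 0x0; word=0x10
[6+:2] len=1 & 0x3 = 0x1; word=0x50
word = 0x50 → little-endian bytes:
  [0]=0x50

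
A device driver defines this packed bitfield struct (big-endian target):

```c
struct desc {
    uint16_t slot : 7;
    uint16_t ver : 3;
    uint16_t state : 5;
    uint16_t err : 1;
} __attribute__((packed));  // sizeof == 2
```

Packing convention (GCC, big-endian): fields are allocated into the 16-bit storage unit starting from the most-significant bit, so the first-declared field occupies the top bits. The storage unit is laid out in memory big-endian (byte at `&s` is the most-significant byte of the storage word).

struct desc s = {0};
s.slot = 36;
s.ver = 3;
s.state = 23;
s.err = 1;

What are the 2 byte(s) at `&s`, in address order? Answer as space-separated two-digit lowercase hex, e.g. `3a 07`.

48 ef

slot (7b) val=36 bits=0x24 at bit 9: 0x4800
ver (3b) val=3 bits=0x3 at bit 6: 0x48c0
state (5b) val=23 bits=0x17 at bit 1: 0x48ee
err (1b) val=1 bits=0x1 at bit 0: 0x48ef
word = 0x48ef → big-endian bytes:
  [0]=0x48  [1]=0xef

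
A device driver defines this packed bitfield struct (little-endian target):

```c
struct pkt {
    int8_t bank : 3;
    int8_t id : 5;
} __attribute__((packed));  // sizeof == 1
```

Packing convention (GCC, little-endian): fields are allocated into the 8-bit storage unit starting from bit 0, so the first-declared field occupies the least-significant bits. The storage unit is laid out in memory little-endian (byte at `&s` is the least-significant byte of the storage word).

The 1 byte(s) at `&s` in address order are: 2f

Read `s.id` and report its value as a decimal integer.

5

[0]=0x2f (little-endian) → word 0x2f
bank:3 @ bit 0 → (0x2f>>0)&0x7 = 0x7
id:5 @ bit 3 → (0x2f>>3)&0x1f = 0x5  ←
id signed 5b, MSB=0: value = 5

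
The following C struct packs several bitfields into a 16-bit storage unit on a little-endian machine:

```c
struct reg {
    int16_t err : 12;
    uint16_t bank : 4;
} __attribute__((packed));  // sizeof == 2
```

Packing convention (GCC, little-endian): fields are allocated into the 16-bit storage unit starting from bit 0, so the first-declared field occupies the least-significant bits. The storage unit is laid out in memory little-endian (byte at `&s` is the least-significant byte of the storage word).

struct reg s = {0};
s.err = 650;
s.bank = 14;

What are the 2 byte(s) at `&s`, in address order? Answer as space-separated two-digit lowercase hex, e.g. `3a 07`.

8a e2

err (12b) val=650 bits=0x28a at bit 0: 0x028a
bank (4b) val=14 bits=0xe at bit 12: 0xe28a
word = 0xe28a → little-endian bytes:
  [0]=0x8a  [1]=0xe2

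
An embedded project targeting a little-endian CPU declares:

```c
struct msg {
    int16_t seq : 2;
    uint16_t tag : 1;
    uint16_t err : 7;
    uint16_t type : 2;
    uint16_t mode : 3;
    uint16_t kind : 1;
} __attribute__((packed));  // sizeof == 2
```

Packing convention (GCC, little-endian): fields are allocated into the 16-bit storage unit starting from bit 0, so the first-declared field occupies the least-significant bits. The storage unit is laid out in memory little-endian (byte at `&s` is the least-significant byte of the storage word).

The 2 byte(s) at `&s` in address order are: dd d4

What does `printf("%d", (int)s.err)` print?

[0]=0xdd [1]=0xd4 (little-endian) → word 0xd4dd
seq [0+:2] = (word>>0) & 0x3 = 1
tag [2+:1] = (word>>2) & 0x1 = 1
err [3+:7] = (word>>3) & 0x7f = 27  ←
type [10+:2] = (word>>10) & 0x3 = 1
mode [12+:3] = (word>>12) & 0x7 = 5
kind [15+:1] = (word>>15) & 0x1 = 1

27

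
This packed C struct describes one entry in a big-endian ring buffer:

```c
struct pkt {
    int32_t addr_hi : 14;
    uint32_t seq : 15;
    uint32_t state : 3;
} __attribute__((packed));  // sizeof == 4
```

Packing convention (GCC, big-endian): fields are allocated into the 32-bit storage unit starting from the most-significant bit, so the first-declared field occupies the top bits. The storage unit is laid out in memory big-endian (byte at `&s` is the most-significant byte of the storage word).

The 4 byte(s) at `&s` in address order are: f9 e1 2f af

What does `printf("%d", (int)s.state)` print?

[0]=0xf9 [1]=0xe1 [2]=0x2f [3]=0xaf (big-endian) → word 0xf9e12faf
addr_hi:14 @ bit 18 → (0xf9e12faf>>18)&0x3fff = 0x3e78
seq:15 @ bit 3 → (0xf9e12faf>>3)&0x7fff = 0x25f5
state:3 @ bit 0 → (0xf9e12faf>>0)&0x7 = 0x7  ←

7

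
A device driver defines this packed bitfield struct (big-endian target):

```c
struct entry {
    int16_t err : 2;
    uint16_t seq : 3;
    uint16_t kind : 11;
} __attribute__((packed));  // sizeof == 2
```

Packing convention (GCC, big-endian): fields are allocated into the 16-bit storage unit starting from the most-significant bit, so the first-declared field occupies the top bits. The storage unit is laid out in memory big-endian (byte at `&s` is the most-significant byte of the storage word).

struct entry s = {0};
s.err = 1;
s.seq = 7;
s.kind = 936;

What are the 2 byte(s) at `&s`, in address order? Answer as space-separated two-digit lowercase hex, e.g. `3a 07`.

err (2b) val=1 bits=0x1 at bit 14: 0x4000
seq (3b) val=7 bits=0x7 at bit 11: 0x7800
kind (11b) val=936 bits=0x3a8 at bit 0: 0x7ba8
word = 0x7ba8 → big-endian bytes:
  [0]=0x7b  [1]=0xa8

7b a8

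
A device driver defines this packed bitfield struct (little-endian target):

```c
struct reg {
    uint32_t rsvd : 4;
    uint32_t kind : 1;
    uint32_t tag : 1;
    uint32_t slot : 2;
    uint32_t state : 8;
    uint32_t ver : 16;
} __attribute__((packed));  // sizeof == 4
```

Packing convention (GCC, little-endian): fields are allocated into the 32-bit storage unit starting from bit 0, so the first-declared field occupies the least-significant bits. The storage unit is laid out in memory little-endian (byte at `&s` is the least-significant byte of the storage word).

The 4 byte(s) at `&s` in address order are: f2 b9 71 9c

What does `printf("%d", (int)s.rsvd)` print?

[0]=0xf2 [1]=0xb9 [2]=0x71 [3]=0x9c (little-endian) → word 0x9c71b9f2
rsvd [0+:4] = (word>>0) & 0xf = 2  ←
kind [4+:1] = (word>>4) & 0x1 = 1
tag [5+:1] = (word>>5) & 0x1 = 1
slot [6+:2] = (word>>6) & 0x3 = 3
state [8+:8] = (word>>8) & 0xff = 185
ver [16+:16] = (word>>16) & 0xffff = 40049

2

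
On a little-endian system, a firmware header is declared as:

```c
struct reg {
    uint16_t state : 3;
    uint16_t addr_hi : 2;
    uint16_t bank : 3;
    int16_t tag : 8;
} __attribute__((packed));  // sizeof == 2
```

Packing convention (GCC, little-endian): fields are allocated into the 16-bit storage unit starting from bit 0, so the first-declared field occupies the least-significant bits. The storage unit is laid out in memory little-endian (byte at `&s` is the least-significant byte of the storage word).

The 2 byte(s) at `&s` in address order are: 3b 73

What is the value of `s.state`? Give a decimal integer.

[0]=0x3b [1]=0x73 (little-endian) → word 0x733b
state:3 @ bit 0 → (0x733b>>0)&0x7 = 0x3  ←
addr_hi:2 @ bit 3 → (0x733b>>3)&0x3 = 0x3
bank:3 @ bit 5 → (0x733b>>5)&0x7 = 0x1
tag:8 @ bit 8 → (0x733b>>8)&0xff = 0x73

3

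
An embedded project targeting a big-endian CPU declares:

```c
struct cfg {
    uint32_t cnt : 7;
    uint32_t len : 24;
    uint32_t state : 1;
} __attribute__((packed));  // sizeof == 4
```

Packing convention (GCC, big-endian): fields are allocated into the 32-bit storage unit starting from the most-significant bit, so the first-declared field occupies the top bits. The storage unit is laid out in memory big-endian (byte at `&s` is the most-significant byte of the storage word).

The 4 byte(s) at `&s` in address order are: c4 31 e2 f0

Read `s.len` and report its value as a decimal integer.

1634680

[0]=0xc4 [1]=0x31 [2]=0xe2 [3]=0xf0 (big-endian) → word 0xc431e2f0
cnt:7 @ bit 25 → (0xc431e2f0>>25)&0x7f = 0x62
len:24 @ bit 1 → (0xc431e2f0>>1)&0xffffff = 0x18f178  ←
state:1 @ bit 0 → (0xc431e2f0>>0)&0x1 = 0x0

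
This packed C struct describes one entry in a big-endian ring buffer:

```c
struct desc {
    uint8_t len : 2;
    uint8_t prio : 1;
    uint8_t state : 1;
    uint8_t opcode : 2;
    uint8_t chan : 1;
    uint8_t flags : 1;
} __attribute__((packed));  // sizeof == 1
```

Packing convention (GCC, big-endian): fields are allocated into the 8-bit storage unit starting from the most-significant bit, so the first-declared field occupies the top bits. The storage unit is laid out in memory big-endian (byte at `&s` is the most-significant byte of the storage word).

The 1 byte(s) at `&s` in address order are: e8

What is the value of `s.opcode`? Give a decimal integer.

2

[0]=0xe8 (big-endian) → word 0xe8
len:2 @ bit 6 → (0xe8>>6)&0x3 = 0x3
prio:1 @ bit 5 → (0xe8>>5)&0x1 = 0x1
state:1 @ bit 4 → (0xe8>>4)&0x1 = 0x0
opcode:2 @ bit 2 → (0xe8>>2)&0x3 = 0x2  ←
chan:1 @ bit 1 → (0xe8>>1)&0x1 = 0x0
flags:1 @ bit 0 → (0xe8>>0)&0x1 = 0x0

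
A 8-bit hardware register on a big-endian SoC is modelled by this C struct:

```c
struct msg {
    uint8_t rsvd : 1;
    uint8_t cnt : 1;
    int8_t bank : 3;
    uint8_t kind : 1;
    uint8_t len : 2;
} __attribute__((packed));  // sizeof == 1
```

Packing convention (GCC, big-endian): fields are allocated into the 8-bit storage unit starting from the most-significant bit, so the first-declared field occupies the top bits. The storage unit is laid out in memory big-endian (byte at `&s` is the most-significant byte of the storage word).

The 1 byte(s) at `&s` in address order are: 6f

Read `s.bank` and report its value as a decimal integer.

-3

[0]=0x6f (big-endian) → word 0x6f
rsvd [7+:1] = (word>>7) & 0x1 = 0
cnt [6+:1] = (word>>6) & 0x1 = 1
bank [3+:3] = (word>>3) & 0x7 = 5  ←
kind [2+:1] = (word>>2) & 0x1 = 1
len [0+:2] = (word>>0) & 0x3 = 3
bank signed 3b, MSB=1: 5 - 8 = -3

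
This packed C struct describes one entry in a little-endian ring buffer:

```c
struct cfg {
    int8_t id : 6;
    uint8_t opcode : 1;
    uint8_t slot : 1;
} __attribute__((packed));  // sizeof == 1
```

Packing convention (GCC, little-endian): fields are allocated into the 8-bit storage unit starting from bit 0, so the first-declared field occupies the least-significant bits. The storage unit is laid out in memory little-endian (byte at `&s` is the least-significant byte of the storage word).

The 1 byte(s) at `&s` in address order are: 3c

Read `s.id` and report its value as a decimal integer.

-4

[0]=0x3c (little-endian) → word 0x3c
id [0+:6] = (word>>0) & 0x3f = 60  ←
opcode [6+:1] = (word>>6) & 0x1 = 0
slot [7+:1] = (word>>7) & 0x1 = 0
id signed 6b, MSB=1: 60 - 64 = -4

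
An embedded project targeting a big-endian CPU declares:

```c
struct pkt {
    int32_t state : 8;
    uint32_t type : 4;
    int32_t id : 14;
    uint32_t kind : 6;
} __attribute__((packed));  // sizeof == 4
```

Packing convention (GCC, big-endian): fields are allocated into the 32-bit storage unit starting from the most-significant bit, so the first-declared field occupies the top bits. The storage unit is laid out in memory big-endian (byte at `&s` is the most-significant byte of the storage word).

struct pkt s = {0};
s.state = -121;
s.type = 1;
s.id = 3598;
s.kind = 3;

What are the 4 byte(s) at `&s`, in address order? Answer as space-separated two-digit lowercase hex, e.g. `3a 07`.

state (8b) val=-121 bits=0x87 at bit 24: 0x87000000
type (4b) val=1 bits=0x1 at bit 20: 0x87100000
id (14b) val=3598 bits=0xe0e at bit 6: 0x87138380
kind (6b) val=3 bits=0x3 at bit 0: 0x87138383
word = 0x87138383 → big-endian bytes:
  [0]=0x87  [1]=0x13  [2]=0x83  [3]=0x83

87 13 83 83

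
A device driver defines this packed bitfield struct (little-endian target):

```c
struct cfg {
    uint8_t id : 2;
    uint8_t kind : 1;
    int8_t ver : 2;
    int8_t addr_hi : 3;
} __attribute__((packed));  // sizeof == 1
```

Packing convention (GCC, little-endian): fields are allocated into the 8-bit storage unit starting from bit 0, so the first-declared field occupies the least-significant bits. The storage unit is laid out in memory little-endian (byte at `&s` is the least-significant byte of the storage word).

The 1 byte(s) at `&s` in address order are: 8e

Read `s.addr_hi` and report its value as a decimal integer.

-4

[0]=0x8e (little-endian) → word 0x8e
id:2 @ bit 0 → (0x8e>>0)&0x3 = 0x2
kind:1 @ bit 2 → (0x8e>>2)&0x1 = 0x1
ver:2 @ bit 3 → (0x8e>>3)&0x3 = 0x1
addr_hi:3 @ bit 5 → (0x8e>>5)&0x7 = 0x4  ←
addr_hi signed 3b, MSB=1: 4 - 8 = -4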